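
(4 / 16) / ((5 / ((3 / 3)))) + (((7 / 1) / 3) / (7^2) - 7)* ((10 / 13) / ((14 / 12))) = -57763 / 12740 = -4.53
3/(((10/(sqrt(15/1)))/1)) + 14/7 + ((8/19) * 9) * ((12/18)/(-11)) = 3 * sqrt(15)/10 + 370/209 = 2.93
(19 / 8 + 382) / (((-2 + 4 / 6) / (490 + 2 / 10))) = -4522095 / 32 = -141315.47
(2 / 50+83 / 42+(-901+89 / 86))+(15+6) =-19797122 / 22575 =-876.95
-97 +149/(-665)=-64654/665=-97.22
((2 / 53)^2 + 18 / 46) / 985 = 25373 / 63637895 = 0.00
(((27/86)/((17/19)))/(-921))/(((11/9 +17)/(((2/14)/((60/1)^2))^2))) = -0.00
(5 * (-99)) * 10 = -4950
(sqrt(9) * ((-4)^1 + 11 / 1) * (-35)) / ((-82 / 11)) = 8085 / 82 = 98.60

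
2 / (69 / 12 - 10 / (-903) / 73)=527352 / 1516177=0.35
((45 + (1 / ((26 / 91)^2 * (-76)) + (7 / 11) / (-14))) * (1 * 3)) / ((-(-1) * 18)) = 149789 / 20064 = 7.47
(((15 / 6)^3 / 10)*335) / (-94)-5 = -10.57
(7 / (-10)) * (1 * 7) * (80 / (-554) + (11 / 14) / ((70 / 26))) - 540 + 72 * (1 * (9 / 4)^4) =289090237 / 221600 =1304.56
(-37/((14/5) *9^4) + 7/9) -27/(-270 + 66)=2836081/3123036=0.91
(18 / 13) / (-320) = -9 / 2080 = -0.00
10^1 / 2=5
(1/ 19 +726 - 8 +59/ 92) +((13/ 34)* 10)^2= 370449353/ 505172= 733.31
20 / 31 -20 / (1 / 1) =-600 / 31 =-19.35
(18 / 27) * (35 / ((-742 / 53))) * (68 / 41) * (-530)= 1465.04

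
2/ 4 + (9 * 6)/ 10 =59/ 10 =5.90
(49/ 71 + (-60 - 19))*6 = -33360/ 71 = -469.86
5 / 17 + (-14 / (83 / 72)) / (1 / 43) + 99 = -596744 / 1411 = -422.92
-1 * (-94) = 94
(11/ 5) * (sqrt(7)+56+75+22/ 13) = 11 * sqrt(7)/ 5+3795/ 13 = 297.74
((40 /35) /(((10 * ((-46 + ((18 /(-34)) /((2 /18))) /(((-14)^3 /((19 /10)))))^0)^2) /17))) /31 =68 /1085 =0.06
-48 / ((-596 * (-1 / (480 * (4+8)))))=-69120 / 149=-463.89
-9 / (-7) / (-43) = -9 / 301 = -0.03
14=14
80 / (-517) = -80 / 517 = -0.15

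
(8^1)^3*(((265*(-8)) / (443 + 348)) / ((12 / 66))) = -5969920 / 791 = -7547.31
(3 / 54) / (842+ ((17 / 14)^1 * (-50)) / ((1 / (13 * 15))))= -7 / 1385658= -0.00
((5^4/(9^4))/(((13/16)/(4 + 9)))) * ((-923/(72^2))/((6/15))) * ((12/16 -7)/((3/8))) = 72109375/6377292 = 11.31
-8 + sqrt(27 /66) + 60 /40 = -13 /2 + 3 *sqrt(22) /22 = -5.86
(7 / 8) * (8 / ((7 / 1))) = 1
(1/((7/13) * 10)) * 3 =0.56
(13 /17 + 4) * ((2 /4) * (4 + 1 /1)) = 405 /34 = 11.91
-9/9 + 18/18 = 0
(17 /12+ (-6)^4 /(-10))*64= -123056 /15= -8203.73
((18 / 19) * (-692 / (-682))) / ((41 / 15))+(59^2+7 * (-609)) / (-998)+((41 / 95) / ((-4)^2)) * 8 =1790851569 / 1325538610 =1.35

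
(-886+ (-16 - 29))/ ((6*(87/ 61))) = -56791/ 522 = -108.80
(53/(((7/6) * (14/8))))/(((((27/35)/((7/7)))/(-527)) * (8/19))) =-2653445/63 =-42118.17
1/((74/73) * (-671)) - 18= -18.00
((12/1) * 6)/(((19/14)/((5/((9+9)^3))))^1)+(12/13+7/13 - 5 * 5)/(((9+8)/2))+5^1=45541/20007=2.28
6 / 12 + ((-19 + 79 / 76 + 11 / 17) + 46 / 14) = -13.53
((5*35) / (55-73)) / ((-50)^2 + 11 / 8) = -700 / 180099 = -0.00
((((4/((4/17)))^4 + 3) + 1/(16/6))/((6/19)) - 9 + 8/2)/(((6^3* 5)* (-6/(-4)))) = 2539093/15552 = 163.26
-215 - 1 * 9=-224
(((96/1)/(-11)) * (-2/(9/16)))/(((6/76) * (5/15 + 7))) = 19456/363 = 53.60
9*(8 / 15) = 24 / 5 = 4.80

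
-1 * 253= -253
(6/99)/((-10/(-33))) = 1/5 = 0.20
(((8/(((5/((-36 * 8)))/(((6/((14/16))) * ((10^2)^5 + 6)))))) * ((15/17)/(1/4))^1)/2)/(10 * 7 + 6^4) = -3317760001990656/81277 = -40820404320.91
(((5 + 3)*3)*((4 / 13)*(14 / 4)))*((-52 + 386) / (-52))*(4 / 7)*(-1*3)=48096 / 169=284.59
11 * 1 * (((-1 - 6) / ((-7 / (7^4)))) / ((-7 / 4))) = -15092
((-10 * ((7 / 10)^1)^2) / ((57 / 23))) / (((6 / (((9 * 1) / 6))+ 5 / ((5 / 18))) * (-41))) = 1127 / 514140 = 0.00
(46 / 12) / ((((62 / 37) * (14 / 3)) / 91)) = 11063 / 248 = 44.61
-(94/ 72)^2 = -2209/ 1296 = -1.70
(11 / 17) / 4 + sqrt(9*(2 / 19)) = 11 / 68 + 3*sqrt(38) / 19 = 1.14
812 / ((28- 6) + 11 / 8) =6496 / 187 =34.74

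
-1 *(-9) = 9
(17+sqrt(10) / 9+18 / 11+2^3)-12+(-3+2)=sqrt(10) / 9+150 / 11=13.99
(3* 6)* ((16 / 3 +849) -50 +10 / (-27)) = 43414 / 3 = 14471.33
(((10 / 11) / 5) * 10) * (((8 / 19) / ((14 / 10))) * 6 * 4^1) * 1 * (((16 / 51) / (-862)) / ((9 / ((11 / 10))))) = -0.00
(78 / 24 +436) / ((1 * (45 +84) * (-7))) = -251 / 516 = -0.49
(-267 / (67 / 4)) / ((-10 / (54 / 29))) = 2.97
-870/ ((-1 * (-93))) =-290/ 31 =-9.35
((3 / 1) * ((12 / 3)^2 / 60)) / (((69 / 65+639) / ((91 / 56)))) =169 / 83208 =0.00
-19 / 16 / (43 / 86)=-19 / 8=-2.38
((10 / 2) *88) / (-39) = -440 / 39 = -11.28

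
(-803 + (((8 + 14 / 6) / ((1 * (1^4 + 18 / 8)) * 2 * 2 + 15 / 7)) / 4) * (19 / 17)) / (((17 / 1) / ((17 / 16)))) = -17359949 / 345984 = -50.18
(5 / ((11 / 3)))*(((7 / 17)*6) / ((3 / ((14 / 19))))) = 2940 / 3553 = 0.83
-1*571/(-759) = 571/759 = 0.75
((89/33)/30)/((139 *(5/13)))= 0.00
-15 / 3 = -5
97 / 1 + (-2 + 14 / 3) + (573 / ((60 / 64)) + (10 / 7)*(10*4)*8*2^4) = 8025.15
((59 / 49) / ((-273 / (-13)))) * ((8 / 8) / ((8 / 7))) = 59 / 1176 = 0.05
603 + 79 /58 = 35053 /58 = 604.36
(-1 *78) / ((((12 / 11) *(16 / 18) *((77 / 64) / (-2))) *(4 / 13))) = 3042 / 7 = 434.57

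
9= 9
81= 81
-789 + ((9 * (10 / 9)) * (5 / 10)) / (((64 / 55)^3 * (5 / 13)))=-204668741 / 262144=-780.75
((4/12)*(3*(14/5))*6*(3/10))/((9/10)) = 28/5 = 5.60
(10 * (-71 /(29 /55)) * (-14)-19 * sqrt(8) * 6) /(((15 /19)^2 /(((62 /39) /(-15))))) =-489449576 /152685 + 1701032 * sqrt(2) /43875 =-3150.79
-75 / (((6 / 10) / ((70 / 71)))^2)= -3062500 / 15123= -202.51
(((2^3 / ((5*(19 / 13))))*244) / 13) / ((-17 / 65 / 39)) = -989664 / 323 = -3063.98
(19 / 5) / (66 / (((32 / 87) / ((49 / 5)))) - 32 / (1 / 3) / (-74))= 11248 / 5208963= 0.00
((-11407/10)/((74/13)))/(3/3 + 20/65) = -113399/740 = -153.24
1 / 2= 0.50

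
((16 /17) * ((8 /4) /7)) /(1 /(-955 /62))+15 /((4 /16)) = 206060 /3689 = 55.86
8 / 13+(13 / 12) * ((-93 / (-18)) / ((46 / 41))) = 241295 / 43056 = 5.60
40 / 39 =1.03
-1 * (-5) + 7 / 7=6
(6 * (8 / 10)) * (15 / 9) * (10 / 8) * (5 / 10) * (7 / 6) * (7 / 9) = 245 / 54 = 4.54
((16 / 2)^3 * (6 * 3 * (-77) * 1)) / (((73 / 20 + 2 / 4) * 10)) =-1419264 / 83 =-17099.57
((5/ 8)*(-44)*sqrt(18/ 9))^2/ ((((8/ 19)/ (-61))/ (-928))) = 203346550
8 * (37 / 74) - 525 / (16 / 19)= -9911 / 16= -619.44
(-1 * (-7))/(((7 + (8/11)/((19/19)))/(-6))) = -462/85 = -5.44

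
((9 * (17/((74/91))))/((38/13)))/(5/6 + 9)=6.55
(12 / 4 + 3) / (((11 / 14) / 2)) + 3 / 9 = 515 / 33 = 15.61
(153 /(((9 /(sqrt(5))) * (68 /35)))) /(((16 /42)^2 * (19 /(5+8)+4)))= 200655 * sqrt(5) /18176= 24.69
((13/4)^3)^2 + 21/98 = 33793807/28672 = 1178.63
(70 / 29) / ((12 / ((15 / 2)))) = 175 / 116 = 1.51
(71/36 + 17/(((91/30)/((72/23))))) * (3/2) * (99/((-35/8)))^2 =38433589128/2563925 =14990.14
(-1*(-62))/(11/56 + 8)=7.56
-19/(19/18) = -18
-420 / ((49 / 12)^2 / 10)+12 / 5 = -427884 / 1715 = -249.50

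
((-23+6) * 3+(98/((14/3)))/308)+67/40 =-49.26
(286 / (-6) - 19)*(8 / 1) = -1600 / 3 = -533.33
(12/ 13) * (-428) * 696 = -3574656/ 13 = -274973.54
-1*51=-51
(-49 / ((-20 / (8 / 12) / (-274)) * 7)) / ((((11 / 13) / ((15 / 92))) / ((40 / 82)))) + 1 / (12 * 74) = -55343107 / 9211224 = -6.01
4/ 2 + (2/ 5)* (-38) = -13.20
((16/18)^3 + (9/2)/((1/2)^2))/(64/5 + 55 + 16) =68170/305451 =0.22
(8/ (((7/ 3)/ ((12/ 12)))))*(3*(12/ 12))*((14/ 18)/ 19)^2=56/ 3249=0.02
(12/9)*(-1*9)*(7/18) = -4.67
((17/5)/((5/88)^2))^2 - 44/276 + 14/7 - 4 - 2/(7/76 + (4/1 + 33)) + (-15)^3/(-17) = 57318983249616298/51666984375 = 1109392.85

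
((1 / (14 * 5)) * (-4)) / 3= -2 / 105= -0.02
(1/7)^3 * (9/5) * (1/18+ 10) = 0.05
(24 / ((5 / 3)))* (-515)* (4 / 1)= -29664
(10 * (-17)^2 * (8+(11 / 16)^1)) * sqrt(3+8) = 200855 * sqrt(11) / 8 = 83270.08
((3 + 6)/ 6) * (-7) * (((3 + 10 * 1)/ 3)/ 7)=-13/ 2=-6.50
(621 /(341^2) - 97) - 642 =-85931038 /116281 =-738.99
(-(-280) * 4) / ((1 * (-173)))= -6.47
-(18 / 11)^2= -324 / 121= -2.68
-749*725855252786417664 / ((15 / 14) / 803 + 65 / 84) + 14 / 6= -110013992984103401279105621 / 156855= -701373835606792268522.56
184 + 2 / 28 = 2577 / 14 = 184.07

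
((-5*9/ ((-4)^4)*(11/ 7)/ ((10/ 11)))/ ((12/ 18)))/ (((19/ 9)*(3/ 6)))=-29403/ 68096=-0.43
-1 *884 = -884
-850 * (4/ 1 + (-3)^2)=-11050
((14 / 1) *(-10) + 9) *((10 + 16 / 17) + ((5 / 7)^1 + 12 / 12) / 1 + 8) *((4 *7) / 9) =-1287992 / 153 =-8418.25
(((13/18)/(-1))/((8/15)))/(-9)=65/432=0.15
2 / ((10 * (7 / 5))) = 1 / 7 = 0.14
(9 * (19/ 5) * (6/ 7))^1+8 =1306/ 35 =37.31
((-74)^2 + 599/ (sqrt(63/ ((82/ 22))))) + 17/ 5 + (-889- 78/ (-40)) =599 *sqrt(3157)/ 231 + 91847/ 20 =4738.05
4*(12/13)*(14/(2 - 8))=-112/13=-8.62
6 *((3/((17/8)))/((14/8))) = 576/119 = 4.84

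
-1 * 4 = -4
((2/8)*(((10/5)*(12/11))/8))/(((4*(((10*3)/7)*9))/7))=49/15840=0.00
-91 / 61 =-1.49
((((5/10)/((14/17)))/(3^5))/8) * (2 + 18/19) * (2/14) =17/129276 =0.00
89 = 89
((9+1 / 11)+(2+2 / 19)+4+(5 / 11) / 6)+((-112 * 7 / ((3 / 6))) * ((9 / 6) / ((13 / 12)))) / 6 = -513623 / 1482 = -346.57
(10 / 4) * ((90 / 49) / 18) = 25 / 98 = 0.26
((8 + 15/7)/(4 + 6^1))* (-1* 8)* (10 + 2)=-3408/35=-97.37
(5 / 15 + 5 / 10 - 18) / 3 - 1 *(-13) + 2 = 167 / 18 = 9.28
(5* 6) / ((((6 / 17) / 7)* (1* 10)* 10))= 119 / 20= 5.95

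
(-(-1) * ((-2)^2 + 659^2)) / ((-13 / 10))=-4342850 / 13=-334065.38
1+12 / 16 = 7 / 4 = 1.75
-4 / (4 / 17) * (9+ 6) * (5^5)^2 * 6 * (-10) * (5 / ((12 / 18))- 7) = 74707031250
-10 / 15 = -2 / 3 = -0.67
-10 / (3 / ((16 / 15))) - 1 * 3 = -59 / 9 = -6.56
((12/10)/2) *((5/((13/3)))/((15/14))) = 42/65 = 0.65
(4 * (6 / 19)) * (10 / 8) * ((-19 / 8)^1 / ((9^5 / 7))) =-0.00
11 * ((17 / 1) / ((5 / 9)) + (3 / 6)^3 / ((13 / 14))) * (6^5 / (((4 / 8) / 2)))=683518176 / 65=10515664.25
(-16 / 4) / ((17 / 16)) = -64 / 17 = -3.76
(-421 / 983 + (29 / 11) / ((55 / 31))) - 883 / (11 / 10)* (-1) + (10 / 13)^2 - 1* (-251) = 106072567663 / 100506835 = 1055.38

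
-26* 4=-104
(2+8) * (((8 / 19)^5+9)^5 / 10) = 59484.41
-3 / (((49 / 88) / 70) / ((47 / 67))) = -124080 / 469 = -264.56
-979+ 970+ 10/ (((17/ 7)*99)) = -15077/ 1683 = -8.96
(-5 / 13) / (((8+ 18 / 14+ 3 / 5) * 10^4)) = -7 / 1799200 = -0.00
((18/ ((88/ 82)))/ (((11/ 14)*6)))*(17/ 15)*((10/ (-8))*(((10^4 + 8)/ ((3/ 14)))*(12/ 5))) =-341803224/ 605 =-564964.01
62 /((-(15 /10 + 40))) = -124 /83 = -1.49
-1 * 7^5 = -16807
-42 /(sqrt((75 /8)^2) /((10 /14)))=-16 /5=-3.20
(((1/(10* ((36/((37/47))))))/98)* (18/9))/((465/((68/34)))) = 37/192761100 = 0.00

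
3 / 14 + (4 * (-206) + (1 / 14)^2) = -161461 / 196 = -823.78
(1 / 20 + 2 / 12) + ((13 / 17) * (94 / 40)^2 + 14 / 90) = 281233 / 61200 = 4.60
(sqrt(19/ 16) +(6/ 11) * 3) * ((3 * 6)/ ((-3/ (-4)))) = 6 * sqrt(19) +432/ 11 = 65.43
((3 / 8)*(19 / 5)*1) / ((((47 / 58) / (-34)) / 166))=-2332383 / 235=-9925.03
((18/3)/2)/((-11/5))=-15/11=-1.36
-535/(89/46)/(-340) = 2461/3026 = 0.81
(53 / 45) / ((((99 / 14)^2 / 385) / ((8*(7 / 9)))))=4072096 / 72171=56.42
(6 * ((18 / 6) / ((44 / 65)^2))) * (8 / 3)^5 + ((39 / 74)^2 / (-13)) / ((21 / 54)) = 331675689449 / 62615322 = 5297.04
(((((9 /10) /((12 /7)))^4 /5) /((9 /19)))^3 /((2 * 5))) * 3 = 207628069549798233 /20971520000000000000000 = 0.00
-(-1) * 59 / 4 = 59 / 4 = 14.75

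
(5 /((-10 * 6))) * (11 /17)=-11 /204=-0.05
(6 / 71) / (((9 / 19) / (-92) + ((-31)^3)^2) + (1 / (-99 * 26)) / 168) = 1133836704 / 11907696939956959145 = 0.00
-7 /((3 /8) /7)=-392 /3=-130.67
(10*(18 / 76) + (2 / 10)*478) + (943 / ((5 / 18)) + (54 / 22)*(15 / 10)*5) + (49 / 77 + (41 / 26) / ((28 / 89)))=2675460729 / 760760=3516.83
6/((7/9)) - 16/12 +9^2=1835/21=87.38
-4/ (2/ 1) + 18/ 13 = -8/ 13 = -0.62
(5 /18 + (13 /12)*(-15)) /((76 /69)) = -14.50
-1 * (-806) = 806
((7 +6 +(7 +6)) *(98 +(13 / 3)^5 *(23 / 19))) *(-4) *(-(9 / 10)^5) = 5681275119 / 47500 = 119605.79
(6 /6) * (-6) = -6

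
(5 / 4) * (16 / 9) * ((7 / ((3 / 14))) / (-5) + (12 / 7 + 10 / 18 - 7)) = -14192 / 567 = -25.03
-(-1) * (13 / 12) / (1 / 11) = 143 / 12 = 11.92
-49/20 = -2.45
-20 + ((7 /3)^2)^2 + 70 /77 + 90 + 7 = 95828 /891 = 107.55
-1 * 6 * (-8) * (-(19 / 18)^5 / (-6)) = 2476099 / 236196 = 10.48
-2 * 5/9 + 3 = 17/9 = 1.89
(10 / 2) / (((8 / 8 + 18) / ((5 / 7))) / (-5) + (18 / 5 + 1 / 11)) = -1375 / 448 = -3.07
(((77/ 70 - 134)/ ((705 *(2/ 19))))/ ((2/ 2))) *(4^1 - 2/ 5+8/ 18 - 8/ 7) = -3846569/ 740250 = -5.20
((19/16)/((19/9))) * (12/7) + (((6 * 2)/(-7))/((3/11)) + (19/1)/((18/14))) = 2383/252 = 9.46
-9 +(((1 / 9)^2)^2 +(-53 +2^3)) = -354293 / 6561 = -54.00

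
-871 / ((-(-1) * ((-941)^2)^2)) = -871 / 784076601361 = -0.00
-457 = -457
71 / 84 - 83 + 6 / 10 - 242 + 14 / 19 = -2576087 / 7980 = -322.82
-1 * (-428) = 428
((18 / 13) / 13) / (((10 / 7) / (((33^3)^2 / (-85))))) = -81362482047 / 71825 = -1132787.78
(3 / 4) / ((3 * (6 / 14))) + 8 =103 / 12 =8.58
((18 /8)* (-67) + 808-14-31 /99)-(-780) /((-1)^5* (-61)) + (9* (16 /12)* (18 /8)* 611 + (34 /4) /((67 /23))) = 17155.64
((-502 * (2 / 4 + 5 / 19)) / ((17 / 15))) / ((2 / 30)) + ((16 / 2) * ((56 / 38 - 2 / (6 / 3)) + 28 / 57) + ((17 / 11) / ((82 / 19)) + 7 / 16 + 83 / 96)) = -23592646041 / 4661536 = -5061.13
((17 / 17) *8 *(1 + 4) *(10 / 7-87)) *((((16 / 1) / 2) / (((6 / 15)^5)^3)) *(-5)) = 457000732421875 / 3584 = 127511365073.07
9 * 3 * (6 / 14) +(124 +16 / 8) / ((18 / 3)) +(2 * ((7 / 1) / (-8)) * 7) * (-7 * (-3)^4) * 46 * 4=8946354 / 7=1278050.57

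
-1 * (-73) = 73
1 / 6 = 0.17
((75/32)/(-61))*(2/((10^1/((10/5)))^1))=-15/976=-0.02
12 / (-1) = -12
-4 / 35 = -0.11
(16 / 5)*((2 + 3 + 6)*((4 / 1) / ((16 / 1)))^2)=11 / 5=2.20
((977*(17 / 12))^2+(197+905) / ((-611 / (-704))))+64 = 168667123619 / 87984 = 1917020.41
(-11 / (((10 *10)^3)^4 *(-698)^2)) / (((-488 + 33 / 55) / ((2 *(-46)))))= -253 / 59365807400000000000000000000000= -0.00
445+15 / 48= 7125 / 16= 445.31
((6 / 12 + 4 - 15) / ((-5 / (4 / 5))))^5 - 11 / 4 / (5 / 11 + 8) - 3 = 36537060179 / 3632812500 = 10.06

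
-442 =-442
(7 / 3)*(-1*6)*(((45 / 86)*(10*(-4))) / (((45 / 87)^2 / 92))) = 4332832 / 43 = 100763.53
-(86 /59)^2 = -7396 /3481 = -2.12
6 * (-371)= -2226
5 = 5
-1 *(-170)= 170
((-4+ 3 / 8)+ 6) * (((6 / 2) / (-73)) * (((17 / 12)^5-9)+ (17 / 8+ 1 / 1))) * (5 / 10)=798589 / 96878592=0.01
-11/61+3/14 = 0.03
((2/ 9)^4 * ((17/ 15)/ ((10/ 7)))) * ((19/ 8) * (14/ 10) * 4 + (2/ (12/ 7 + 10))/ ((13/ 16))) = 0.03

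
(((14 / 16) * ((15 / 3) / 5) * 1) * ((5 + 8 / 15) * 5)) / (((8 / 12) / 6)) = 1743 / 8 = 217.88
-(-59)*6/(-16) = -177/8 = -22.12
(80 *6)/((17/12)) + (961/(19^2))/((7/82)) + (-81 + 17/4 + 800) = 187861003/171836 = 1093.26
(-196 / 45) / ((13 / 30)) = -392 / 39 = -10.05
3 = 3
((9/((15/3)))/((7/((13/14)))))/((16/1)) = 117/7840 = 0.01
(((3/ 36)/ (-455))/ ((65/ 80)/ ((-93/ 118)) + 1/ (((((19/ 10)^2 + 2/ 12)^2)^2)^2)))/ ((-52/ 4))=-168356918620927554961222142/ 12319106591685065096545926128005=-0.00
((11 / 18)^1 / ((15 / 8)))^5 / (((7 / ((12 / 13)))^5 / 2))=337748426752 / 1151514816750309375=0.00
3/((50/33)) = 99/50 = 1.98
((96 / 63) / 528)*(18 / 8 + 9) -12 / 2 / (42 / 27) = -589 / 154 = -3.82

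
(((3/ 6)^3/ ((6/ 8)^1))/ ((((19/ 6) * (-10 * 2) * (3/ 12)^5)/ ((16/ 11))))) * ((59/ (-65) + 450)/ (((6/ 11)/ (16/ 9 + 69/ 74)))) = -567940096/ 64935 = -8746.29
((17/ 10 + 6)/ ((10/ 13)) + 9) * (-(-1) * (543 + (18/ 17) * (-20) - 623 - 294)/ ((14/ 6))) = -19156377/ 5950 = -3219.56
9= 9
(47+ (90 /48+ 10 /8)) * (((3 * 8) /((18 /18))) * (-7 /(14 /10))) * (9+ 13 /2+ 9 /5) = -208119 /2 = -104059.50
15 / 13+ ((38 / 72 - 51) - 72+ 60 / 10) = -53969 / 468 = -115.32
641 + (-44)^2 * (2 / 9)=9641 / 9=1071.22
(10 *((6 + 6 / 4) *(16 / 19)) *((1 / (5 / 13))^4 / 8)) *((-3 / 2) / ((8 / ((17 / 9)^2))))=-8254129 / 34200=-241.35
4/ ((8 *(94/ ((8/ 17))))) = 2/ 799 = 0.00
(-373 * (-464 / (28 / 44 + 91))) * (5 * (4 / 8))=594935 / 126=4721.71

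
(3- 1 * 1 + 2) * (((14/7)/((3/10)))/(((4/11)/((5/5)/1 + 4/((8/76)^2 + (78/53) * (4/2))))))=1829575/10599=172.62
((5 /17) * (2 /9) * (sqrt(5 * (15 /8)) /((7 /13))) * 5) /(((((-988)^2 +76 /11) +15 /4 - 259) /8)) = 286000 * sqrt(6) /45988107039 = 0.00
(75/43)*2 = 150/43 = 3.49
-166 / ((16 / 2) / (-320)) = 6640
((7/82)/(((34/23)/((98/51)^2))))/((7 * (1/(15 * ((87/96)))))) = 8007335/19337568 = 0.41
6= 6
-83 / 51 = -1.63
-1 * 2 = -2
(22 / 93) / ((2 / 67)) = 737 / 93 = 7.92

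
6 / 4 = 3 / 2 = 1.50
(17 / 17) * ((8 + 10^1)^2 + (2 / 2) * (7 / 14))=649 / 2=324.50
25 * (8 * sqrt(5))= 447.21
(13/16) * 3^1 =2.44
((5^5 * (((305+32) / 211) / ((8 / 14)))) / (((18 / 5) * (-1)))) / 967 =-2.51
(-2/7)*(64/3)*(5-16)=1408/21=67.05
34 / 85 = 2 / 5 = 0.40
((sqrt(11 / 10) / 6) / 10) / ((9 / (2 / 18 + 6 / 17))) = 71 *sqrt(110) / 826200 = 0.00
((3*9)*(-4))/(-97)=108/97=1.11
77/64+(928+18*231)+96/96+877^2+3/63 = 1040547985/1344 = 774217.25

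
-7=-7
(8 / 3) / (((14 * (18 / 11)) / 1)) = 22 / 189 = 0.12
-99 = -99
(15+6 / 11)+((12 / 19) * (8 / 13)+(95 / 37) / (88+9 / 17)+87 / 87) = 513290961 / 30259229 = 16.96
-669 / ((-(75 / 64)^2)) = 913408 / 1875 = 487.15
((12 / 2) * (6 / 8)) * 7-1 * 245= -427 / 2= -213.50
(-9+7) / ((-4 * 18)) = 1 / 36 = 0.03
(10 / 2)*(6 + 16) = 110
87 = 87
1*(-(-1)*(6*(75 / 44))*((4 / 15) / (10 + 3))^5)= 512 / 13784252625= 0.00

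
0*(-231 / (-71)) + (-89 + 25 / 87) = -7718 / 87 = -88.71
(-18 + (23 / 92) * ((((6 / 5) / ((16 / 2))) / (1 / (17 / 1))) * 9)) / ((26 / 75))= -35.37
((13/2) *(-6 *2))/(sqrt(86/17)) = -39 *sqrt(1462)/43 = -34.68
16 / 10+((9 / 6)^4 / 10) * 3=499 / 160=3.12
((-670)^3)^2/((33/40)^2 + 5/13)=1881534349115200000000/22157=84918280864521370.22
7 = 7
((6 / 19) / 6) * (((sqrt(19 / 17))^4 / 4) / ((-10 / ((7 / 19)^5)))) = -16807 / 1506510760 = -0.00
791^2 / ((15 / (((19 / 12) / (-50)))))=-11887939 / 9000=-1320.88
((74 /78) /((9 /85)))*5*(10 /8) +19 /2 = 91963 /1404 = 65.50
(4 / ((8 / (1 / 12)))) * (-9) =-3 / 8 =-0.38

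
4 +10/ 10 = 5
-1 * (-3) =3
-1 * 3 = -3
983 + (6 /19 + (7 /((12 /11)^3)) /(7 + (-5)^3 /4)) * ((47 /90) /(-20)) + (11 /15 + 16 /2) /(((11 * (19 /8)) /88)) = 1450909093873 /1433116800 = 1012.42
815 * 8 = 6520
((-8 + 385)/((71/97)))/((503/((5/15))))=36569/107139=0.34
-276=-276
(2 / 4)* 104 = 52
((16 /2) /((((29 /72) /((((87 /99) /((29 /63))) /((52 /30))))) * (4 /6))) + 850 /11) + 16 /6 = 1402766 /12441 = 112.75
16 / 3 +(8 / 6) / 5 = 28 / 5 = 5.60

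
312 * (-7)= -2184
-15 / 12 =-5 / 4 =-1.25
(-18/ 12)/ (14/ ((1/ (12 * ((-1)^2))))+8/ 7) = -21/ 2368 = -0.01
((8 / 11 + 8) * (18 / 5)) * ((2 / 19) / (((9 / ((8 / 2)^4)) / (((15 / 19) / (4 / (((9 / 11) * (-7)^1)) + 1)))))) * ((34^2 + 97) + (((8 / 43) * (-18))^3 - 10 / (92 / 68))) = 41044218315964416 / 137970643789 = 297485.15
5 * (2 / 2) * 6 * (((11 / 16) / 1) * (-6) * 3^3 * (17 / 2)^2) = -3862485 / 16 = -241405.31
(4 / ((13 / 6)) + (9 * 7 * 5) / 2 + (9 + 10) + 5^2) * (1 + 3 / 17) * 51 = 12200.77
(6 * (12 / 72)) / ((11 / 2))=2 / 11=0.18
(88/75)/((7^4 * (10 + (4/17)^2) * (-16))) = -3179/1046595900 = -0.00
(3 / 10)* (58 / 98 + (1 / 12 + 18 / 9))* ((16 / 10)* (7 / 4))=1573 / 700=2.25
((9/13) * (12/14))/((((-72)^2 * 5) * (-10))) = -1/436800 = -0.00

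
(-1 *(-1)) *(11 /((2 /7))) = 77 /2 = 38.50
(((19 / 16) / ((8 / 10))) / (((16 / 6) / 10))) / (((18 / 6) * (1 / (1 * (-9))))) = -4275 / 256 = -16.70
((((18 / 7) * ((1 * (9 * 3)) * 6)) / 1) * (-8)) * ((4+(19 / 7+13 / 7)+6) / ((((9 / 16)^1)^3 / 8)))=-106954752 / 49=-2182750.04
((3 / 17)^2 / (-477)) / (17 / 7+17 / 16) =-112 / 5988947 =-0.00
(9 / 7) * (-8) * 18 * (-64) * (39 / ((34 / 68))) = 6469632 / 7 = 924233.14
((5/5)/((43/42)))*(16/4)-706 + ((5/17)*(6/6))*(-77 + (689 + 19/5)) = -380833/731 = -520.98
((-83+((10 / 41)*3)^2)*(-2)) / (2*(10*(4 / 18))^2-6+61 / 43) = 965647818 / 31002683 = 31.15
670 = 670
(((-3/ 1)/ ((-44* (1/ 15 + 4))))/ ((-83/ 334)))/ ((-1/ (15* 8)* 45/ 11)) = 10020/ 5063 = 1.98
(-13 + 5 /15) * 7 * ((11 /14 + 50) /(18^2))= -1501 /108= -13.90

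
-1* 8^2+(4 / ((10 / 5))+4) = -58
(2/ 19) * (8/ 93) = 16/ 1767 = 0.01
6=6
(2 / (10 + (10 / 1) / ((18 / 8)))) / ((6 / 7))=21 / 130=0.16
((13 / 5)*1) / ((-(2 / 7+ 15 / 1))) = -91 / 535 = -0.17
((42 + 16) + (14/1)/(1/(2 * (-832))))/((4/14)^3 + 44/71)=-31439723/870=-36137.61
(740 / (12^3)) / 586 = 185 / 253152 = 0.00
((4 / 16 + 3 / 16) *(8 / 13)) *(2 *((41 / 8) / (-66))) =-287 / 6864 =-0.04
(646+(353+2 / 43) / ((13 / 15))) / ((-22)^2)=2.18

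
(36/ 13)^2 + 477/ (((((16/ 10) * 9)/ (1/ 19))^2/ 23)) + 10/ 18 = 98052737/ 11713728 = 8.37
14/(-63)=-2/9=-0.22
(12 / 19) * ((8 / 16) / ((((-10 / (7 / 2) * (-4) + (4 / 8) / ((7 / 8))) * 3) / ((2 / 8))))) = 1 / 456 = 0.00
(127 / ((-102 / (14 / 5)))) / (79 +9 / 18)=-0.04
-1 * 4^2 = -16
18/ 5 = 3.60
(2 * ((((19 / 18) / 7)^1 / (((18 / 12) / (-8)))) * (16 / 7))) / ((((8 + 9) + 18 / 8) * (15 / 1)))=-19456 / 1528065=-0.01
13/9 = 1.44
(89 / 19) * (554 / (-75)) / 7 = -49306 / 9975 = -4.94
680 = 680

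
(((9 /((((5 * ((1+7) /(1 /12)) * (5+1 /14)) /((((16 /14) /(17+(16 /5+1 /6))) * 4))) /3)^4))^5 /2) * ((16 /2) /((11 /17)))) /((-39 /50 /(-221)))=4361582100431663133561874022400 /6128918755168710032416790503256488552335334958124357084778125305512982247242327279633511819611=0.00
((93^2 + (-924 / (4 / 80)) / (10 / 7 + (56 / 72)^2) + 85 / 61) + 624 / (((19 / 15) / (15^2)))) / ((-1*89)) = -147536864878 / 118933103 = -1240.50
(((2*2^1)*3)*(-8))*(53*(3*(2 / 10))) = -15264 / 5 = -3052.80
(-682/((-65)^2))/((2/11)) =-3751/4225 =-0.89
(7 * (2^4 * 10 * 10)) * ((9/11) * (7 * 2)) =1411200/11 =128290.91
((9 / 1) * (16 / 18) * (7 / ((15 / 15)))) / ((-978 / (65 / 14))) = -130 / 489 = -0.27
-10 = -10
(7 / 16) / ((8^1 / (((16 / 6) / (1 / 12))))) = 7 / 4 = 1.75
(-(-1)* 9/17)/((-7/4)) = -36/119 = -0.30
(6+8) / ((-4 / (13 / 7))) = -13 / 2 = -6.50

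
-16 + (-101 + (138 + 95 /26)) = 641 /26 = 24.65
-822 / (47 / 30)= -24660 / 47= -524.68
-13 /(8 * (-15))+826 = 99133 /120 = 826.11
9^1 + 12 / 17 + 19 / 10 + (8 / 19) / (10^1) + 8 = 63463 / 3230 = 19.65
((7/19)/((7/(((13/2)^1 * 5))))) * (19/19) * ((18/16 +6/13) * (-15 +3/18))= -24475/608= -40.25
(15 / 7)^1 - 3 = -6 / 7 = -0.86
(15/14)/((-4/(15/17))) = -225/952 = -0.24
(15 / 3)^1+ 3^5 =248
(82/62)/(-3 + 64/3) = 123/1705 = 0.07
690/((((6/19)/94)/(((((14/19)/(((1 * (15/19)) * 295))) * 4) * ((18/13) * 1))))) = 13802208/3835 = 3599.01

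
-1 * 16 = -16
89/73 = 1.22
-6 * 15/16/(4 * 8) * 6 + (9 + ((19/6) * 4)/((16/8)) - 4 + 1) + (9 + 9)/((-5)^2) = 115187/9600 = 12.00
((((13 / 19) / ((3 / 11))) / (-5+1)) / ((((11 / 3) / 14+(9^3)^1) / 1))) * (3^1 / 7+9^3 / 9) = -2145 / 30629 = -0.07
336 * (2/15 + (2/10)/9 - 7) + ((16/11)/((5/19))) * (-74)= -446944/165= -2708.75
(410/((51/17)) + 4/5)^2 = 4251844/225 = 18897.08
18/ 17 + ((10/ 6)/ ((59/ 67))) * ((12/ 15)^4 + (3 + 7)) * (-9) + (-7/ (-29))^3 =-538911264403/ 3057770875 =-176.24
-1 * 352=-352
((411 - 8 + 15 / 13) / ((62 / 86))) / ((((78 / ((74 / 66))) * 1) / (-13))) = -4179557 / 39897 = -104.76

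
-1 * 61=-61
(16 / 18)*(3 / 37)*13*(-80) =-8320 / 111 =-74.95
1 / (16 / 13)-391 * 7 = -43779 / 16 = -2736.19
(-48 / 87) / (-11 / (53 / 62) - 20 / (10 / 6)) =424 / 19111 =0.02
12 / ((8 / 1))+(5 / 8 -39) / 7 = -3.98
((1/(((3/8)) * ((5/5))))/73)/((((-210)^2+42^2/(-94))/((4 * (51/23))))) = 0.00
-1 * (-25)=25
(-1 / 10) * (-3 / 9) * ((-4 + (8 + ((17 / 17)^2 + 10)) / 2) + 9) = 0.48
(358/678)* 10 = 1790/339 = 5.28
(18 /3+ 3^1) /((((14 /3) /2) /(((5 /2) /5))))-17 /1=-211 /14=-15.07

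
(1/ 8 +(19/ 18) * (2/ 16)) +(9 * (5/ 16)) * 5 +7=1535/ 72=21.32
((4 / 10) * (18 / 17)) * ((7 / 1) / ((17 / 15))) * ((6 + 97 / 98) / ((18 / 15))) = 15.24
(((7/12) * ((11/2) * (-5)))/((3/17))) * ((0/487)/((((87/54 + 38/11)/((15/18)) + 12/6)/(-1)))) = 0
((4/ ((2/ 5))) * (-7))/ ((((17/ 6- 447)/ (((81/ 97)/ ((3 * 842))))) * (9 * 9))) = 14/ 21766121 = 0.00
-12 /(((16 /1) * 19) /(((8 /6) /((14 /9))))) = -9 /266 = -0.03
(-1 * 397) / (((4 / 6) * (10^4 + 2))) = -397 / 6668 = -0.06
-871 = -871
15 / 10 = 3 / 2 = 1.50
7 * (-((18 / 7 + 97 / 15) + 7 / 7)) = -1054 / 15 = -70.27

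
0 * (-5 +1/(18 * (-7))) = 0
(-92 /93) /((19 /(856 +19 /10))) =-394634 /8835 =-44.67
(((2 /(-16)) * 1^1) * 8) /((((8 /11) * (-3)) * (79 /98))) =539 /948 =0.57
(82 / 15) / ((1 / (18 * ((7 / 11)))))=3444 / 55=62.62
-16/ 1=-16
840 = 840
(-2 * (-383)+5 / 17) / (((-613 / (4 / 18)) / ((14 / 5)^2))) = -5106584 / 2344725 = -2.18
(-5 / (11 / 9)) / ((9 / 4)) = -20 / 11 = -1.82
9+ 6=15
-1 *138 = -138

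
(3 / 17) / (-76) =-0.00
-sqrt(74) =-8.60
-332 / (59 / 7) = -2324 / 59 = -39.39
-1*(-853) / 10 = 853 / 10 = 85.30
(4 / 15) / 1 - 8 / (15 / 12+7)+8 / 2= 544 / 165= 3.30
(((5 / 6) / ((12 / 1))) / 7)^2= 25 / 254016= 0.00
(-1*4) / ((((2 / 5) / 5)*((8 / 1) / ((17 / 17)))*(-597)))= 25 / 2388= 0.01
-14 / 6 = -7 / 3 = -2.33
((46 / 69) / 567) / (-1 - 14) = -2 / 25515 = -0.00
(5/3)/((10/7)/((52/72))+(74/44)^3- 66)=-968968/34455495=-0.03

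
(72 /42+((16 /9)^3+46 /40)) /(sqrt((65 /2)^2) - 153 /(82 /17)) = 35496529 /3265920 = 10.87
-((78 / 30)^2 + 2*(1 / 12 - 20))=4961 / 150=33.07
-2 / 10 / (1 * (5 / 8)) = -8 / 25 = -0.32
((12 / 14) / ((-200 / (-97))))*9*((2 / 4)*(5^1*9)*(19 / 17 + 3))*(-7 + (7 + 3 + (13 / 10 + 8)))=2899233 / 680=4263.58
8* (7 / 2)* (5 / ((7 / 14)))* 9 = 2520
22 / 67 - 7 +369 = 24276 / 67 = 362.33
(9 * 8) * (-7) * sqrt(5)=-504 * sqrt(5)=-1126.98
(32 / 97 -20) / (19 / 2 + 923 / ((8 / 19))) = -0.01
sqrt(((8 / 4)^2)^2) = 4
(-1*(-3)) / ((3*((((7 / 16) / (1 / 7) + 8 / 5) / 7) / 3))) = 1680 / 373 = 4.50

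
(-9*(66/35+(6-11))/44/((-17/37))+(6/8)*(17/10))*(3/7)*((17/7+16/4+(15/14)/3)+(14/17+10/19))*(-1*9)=1159184601/331480688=3.50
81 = 81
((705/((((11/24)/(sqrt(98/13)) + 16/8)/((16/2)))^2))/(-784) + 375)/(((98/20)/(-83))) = -15034771849973250/2463433838089 - 2847367987200 *sqrt(26)/351919119727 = -6144.43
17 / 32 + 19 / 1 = 625 / 32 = 19.53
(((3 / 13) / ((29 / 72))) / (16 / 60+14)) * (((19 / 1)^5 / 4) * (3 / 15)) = 200564019 / 40339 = 4971.96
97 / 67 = 1.45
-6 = -6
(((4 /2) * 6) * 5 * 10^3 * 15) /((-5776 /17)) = -956250 /361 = -2648.89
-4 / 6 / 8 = -1 / 12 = -0.08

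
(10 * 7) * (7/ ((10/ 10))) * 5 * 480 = 1176000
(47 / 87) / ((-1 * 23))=-47 / 2001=-0.02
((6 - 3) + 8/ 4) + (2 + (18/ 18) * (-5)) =2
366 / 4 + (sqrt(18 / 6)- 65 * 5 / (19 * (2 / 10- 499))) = sqrt(3) + 2168722 / 23693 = 93.27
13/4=3.25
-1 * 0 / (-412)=0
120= 120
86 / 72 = 43 / 36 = 1.19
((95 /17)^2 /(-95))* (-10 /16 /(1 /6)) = 1425 /1156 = 1.23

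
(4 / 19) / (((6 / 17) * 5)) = 34 / 285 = 0.12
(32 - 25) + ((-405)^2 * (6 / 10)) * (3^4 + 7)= 8660527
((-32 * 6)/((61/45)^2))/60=-6480/3721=-1.74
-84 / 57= -1.47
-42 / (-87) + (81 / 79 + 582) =1336817 / 2291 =583.51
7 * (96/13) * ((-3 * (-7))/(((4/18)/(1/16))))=3969/13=305.31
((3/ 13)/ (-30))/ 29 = -0.00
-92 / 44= -23 / 11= -2.09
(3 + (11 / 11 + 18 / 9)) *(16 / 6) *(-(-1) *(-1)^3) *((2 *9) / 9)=-32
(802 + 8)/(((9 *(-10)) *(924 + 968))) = -9/1892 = -0.00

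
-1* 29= -29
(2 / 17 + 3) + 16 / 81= 4565 / 1377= 3.32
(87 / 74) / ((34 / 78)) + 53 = 70067 / 1258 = 55.70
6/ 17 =0.35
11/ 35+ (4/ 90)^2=4483/ 14175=0.32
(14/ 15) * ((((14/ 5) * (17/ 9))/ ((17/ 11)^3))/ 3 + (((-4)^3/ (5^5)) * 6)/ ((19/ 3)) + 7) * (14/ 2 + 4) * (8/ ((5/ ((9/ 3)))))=4257067053008/ 11582578125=367.54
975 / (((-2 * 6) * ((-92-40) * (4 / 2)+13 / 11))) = 3575 / 11564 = 0.31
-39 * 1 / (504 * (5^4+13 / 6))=-13 / 105364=-0.00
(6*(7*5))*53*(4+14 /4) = 83475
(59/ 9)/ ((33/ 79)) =4661/ 297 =15.69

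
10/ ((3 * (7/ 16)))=160/ 21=7.62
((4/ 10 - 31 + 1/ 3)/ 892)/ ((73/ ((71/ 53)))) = -16117/ 25883610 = -0.00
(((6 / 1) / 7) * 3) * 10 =25.71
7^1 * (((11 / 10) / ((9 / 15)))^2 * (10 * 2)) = 4235 / 9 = 470.56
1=1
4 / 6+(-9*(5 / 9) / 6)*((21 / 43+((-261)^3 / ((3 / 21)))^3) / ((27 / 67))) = 4628291439843801061220530604 / 1161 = 3986469801760379897692102.00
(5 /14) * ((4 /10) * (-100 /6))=-50 /21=-2.38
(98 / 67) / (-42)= -7 / 201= -0.03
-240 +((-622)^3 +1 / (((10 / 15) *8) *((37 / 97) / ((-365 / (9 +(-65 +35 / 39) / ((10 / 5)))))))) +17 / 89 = -11398375971237255 / 47366512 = -240642080.03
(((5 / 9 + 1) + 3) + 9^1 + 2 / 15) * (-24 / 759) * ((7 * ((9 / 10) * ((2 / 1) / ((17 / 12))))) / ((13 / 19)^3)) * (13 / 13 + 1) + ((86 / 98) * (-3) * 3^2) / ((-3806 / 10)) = -48012771111297 / 2002542266725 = -23.98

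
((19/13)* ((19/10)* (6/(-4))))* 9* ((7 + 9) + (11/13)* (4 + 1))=-2563461/3380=-758.42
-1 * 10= -10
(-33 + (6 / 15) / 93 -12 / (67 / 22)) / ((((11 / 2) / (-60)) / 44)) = 36823712 / 2077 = 17729.28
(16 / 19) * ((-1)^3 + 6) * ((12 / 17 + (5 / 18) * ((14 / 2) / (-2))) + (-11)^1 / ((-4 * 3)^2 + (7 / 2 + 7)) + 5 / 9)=30540 / 33269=0.92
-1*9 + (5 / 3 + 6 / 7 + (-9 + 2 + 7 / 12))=-12.89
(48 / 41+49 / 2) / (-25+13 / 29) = -1.05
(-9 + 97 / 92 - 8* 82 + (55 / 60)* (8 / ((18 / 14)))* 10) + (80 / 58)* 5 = -43222469 / 72036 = -600.01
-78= -78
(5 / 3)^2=25 / 9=2.78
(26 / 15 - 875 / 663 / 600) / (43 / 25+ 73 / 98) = 33743605 / 48046284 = 0.70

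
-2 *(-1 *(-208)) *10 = -4160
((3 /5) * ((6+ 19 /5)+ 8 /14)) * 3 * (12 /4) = 9801 /175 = 56.01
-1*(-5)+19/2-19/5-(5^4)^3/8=-1220702697/40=-30517567.42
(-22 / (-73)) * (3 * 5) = 330 / 73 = 4.52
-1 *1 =-1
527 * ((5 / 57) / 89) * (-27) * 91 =-2158065 / 1691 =-1276.21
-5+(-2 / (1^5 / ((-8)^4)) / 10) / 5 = -168.84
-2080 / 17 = -122.35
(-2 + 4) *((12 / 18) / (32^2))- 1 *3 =-2303 / 768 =-3.00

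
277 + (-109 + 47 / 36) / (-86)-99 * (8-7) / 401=345142565 / 1241496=278.01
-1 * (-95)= 95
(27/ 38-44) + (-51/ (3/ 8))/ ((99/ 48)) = -136973/ 1254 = -109.23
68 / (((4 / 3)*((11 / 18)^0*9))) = 17 / 3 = 5.67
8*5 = 40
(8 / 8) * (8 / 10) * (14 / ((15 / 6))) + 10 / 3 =586 / 75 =7.81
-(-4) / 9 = 0.44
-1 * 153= -153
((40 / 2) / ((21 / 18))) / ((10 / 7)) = 12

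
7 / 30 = 0.23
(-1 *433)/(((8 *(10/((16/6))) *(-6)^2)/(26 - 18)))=-433/135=-3.21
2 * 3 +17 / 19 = 131 / 19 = 6.89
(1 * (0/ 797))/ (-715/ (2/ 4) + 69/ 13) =0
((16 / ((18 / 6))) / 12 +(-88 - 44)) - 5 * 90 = -5234 / 9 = -581.56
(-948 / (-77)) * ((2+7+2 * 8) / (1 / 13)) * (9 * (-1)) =-2772900 / 77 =-36011.69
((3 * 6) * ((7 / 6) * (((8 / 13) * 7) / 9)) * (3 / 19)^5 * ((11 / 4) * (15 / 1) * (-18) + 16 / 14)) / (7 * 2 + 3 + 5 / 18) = -423712296 / 10010868257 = -0.04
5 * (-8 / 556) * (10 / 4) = -25 / 139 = -0.18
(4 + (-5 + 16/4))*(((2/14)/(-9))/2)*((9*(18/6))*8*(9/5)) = -9.26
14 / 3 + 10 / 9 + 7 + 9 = 196 / 9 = 21.78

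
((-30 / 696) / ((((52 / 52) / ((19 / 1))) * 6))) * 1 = -95 / 696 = -0.14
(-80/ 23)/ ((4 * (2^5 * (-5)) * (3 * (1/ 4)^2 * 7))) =0.00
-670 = -670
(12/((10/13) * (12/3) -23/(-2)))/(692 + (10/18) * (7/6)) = 16848/14175737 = 0.00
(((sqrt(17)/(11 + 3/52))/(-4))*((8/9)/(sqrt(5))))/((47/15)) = -104*sqrt(85)/81075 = -0.01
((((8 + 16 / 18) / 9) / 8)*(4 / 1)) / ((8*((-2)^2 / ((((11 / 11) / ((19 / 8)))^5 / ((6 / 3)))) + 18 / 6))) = 20480 / 201559347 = 0.00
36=36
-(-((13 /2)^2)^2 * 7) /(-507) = -1183 /48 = -24.65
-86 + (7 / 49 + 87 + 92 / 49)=148 / 49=3.02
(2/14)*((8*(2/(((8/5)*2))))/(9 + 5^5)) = 5/21938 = 0.00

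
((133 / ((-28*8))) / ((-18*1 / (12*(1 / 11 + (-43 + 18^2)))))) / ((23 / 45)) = 220305 / 1012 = 217.69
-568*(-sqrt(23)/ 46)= 284*sqrt(23)/ 23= 59.22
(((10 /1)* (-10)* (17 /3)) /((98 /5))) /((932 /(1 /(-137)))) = 2125 /9384774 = 0.00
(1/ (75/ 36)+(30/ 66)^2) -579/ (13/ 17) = -29748074/ 39325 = -756.47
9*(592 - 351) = 2169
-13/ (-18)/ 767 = 0.00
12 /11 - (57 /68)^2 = 19749 /50864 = 0.39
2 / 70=1 / 35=0.03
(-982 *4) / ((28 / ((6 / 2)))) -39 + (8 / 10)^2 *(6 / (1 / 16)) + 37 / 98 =-975197 / 2450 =-398.04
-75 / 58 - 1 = -133 / 58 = -2.29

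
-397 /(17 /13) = -5161 /17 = -303.59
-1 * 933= -933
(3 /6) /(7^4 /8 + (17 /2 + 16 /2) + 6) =4 /2581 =0.00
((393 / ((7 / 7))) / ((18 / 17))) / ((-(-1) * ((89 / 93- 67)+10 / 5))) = -69037 / 11912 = -5.80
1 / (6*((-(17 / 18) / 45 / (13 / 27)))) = -65 / 17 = -3.82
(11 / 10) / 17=11 / 170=0.06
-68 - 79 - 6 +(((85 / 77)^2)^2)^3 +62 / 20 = -63693975323061690696827329 / 434398885219635836479210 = -146.63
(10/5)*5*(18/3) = 60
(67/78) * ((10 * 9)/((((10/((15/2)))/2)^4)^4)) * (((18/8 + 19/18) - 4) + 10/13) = 168240934575/44302336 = 3797.56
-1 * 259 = -259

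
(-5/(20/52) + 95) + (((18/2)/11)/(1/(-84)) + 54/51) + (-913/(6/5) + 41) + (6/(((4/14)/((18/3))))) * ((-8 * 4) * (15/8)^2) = -16695923/1122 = -14880.50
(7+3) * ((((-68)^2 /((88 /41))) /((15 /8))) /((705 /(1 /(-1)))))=-379168 /23265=-16.30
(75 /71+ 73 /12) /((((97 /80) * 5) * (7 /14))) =48664 /20661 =2.36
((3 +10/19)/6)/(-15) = -67/1710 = -0.04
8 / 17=0.47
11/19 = 0.58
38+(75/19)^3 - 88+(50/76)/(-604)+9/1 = 169903423/8285672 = 20.51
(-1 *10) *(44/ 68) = -110/ 17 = -6.47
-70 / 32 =-35 / 16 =-2.19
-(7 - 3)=-4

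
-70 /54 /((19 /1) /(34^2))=-40460 /513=-78.87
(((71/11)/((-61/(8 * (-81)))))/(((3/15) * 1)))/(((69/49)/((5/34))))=35.80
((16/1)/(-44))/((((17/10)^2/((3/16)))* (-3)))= 25/3179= 0.01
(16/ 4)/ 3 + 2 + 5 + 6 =43/ 3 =14.33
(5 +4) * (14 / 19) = 126 / 19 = 6.63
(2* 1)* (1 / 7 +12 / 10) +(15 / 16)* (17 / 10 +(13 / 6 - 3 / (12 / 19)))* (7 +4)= -14389 / 2240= -6.42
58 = 58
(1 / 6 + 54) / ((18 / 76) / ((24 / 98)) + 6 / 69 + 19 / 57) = 568100 / 14551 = 39.04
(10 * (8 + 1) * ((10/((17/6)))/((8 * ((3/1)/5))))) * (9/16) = 10125/272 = 37.22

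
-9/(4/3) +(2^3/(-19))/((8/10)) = -553/76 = -7.28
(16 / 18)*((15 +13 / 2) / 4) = 43 / 9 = 4.78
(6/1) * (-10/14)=-30/7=-4.29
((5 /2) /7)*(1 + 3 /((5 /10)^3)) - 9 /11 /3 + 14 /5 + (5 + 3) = 14981 /770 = 19.46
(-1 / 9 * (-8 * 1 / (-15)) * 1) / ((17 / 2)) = -16 / 2295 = -0.01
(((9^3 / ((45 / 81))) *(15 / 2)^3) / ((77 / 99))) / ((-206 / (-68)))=677587275 / 2884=234947.04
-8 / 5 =-1.60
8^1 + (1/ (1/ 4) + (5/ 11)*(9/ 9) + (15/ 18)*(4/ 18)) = 12.64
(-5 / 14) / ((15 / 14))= -1 / 3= -0.33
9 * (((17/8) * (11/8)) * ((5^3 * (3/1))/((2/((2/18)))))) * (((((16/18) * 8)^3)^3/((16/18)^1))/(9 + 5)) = 205608674394112000/100442349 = 2047031719.60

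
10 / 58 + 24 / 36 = 0.84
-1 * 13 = -13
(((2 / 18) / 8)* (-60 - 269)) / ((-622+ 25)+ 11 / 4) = 0.01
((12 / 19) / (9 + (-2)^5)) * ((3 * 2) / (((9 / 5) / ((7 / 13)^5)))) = -672280 / 162255041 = -0.00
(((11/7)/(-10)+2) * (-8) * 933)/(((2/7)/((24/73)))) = -5777136/365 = -15827.77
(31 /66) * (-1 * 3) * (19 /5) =-589 /110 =-5.35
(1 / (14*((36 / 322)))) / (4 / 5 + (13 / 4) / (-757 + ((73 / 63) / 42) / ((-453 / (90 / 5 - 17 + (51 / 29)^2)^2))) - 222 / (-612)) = 0.55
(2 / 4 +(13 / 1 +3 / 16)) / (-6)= -73 / 32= -2.28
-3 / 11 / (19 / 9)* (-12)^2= -3888 / 209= -18.60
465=465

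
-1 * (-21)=21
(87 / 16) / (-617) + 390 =3849993 / 9872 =389.99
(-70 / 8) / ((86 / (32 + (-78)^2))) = -53515 / 86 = -622.27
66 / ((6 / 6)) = 66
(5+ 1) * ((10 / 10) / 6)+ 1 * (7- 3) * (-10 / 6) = -17 / 3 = -5.67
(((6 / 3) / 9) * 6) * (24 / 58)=0.55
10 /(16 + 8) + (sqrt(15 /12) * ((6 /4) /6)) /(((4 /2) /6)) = 1.26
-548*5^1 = -2740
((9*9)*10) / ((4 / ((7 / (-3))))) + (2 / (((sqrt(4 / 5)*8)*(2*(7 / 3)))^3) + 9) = -927 / 2 + 135*sqrt(5) / 5619712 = -463.50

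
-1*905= -905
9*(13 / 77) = 117 / 77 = 1.52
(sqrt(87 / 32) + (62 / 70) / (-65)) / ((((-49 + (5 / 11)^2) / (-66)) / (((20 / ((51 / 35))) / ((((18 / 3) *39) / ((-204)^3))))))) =190790864 / 20787 - 134630650 *sqrt(174) / 1599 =-1101453.42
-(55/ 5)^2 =-121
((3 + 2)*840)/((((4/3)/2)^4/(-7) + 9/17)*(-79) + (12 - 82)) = -40483800/1056379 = -38.32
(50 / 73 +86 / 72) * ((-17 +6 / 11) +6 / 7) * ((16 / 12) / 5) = -539249 / 68985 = -7.82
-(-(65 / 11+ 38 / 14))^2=-440896 / 5929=-74.36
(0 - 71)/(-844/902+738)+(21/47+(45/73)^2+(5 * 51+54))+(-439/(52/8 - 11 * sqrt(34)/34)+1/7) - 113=26970212339220019/219051557547648 - 9658 * sqrt(34)/2631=101.72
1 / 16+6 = 97 / 16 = 6.06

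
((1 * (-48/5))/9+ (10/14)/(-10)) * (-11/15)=2629/3150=0.83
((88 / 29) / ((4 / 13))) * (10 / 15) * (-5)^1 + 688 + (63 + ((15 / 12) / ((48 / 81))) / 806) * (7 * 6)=7407657461 / 2243904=3301.24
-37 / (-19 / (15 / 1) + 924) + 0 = -555 / 13841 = -0.04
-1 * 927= -927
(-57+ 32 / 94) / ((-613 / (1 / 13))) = 2663 / 374543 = 0.01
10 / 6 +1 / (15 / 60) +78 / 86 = 848 / 129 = 6.57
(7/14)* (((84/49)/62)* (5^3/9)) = 125/651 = 0.19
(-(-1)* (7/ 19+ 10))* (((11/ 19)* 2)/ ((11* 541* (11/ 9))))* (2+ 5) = 24822/ 2148311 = 0.01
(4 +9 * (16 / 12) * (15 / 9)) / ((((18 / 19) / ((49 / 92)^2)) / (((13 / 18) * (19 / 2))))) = 11267893 / 228528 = 49.31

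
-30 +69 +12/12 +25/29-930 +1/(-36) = -928289/1044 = -889.17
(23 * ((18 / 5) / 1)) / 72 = 23 / 20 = 1.15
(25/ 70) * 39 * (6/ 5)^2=702/ 35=20.06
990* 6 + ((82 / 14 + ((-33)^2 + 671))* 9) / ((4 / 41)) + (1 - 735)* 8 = 4563113 / 28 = 162968.32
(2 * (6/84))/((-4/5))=-5/28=-0.18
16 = 16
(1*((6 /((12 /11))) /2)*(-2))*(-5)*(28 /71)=770 /71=10.85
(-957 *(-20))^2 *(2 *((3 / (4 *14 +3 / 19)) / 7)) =3796610400 / 679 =5591473.34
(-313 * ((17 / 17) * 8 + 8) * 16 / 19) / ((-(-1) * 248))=-10016 / 589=-17.01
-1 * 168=-168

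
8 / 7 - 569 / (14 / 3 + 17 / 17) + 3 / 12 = -47133 / 476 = -99.02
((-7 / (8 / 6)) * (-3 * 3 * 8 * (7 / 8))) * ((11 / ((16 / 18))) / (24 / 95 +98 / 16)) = 12442815 / 19388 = 641.78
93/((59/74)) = 6882/59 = 116.64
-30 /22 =-1.36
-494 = -494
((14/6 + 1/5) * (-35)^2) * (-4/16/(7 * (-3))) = 665/18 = 36.94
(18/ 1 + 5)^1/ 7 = 23/ 7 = 3.29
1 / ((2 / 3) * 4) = 3 / 8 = 0.38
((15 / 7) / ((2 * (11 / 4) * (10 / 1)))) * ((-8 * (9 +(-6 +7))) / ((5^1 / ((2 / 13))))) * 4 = -384 / 1001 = -0.38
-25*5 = -125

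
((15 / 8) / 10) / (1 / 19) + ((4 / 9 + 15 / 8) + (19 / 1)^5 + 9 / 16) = 22284949 / 9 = 2476105.44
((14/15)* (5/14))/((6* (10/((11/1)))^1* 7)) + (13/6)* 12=32771/1260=26.01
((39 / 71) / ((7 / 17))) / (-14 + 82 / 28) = -1326 / 11005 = -0.12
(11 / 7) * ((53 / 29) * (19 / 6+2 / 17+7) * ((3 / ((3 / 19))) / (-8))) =-11619773 / 165648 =-70.15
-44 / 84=-11 / 21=-0.52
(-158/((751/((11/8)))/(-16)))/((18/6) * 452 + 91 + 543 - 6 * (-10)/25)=8690/3740731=0.00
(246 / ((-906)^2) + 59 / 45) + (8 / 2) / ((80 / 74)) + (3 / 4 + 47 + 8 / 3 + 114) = 695363327 / 4104180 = 169.43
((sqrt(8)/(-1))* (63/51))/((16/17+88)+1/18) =-756* sqrt(2)/27233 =-0.04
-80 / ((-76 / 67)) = 1340 / 19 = 70.53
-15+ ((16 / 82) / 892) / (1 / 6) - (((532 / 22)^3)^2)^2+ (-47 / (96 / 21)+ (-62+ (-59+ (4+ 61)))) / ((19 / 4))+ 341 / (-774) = -67487433463487310760999742222210458153 / 1687934129739134698872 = -39982267242808400.91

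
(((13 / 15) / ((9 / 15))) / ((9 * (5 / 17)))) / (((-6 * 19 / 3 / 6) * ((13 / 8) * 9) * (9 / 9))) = -136 / 23085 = -0.01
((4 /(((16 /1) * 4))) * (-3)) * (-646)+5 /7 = 6823 /56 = 121.84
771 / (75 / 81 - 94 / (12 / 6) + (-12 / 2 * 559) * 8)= -20817 / 725708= -0.03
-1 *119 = -119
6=6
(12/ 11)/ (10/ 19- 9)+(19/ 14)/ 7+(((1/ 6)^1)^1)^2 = 41467/ 446292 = 0.09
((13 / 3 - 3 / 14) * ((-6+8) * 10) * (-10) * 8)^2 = 19154560000 / 441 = 43434376.42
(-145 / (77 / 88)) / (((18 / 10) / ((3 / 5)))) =-1160 / 21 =-55.24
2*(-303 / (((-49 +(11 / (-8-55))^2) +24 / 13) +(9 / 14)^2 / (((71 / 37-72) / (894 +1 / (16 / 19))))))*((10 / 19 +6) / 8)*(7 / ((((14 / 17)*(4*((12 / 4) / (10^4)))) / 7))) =3987925017869520000 / 8525314939529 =467774.51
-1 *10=-10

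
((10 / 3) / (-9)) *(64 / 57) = -640 / 1539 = -0.42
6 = 6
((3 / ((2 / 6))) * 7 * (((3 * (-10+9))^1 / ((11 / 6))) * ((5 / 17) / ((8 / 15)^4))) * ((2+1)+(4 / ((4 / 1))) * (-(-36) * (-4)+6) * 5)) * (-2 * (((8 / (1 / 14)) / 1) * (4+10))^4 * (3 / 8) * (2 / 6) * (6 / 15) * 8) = -232819367253822720000 / 187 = -1245023354298517219.25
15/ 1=15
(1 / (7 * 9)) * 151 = 151 / 63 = 2.40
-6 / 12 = -1 / 2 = -0.50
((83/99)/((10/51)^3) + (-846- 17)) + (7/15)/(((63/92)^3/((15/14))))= -2063521640161/2750517000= -750.23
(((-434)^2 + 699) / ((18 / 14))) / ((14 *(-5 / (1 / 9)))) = -37811 / 162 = -233.40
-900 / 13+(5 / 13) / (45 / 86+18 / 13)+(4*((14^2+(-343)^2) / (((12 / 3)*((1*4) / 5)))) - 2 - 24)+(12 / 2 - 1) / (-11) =147210.77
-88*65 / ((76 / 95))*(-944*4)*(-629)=-16981993600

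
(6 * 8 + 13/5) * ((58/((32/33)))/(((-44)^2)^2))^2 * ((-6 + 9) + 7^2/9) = 367517/3377484267520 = 0.00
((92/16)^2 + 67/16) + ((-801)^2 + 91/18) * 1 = 23099159/36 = 641643.31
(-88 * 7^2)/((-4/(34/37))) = 36652/37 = 990.59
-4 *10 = -40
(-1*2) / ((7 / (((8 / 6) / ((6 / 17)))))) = -68 / 63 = -1.08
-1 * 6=-6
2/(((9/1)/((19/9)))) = 38/81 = 0.47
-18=-18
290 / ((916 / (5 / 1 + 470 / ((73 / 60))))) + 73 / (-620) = 1282776409 / 10364540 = 123.77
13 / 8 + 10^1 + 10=173 / 8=21.62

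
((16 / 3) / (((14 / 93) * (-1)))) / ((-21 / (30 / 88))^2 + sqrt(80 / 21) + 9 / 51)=-509955660600 / 54621079927549 + 179180000 * sqrt(105) / 382347559492843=-0.01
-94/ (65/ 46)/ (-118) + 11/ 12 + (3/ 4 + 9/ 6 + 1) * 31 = 1176161/ 11505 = 102.23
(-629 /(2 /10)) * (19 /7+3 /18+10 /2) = -1040995 /42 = -24785.60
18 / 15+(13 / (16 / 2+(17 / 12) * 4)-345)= -70284 / 205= -342.85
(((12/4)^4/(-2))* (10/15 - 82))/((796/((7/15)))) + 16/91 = 381553/181090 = 2.11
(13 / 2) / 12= 13 / 24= 0.54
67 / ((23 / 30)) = 87.39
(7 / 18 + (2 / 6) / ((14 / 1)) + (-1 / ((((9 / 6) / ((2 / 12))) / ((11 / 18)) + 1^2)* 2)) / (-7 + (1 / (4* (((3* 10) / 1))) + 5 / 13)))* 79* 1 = 336837514 / 10212363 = 32.98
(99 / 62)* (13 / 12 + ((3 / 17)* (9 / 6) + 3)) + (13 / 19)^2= 11279335 / 1521976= 7.41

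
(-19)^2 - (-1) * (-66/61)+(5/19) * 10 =420195/1159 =362.55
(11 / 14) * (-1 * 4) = -22 / 7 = -3.14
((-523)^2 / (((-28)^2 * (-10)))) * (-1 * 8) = 273529 / 980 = 279.11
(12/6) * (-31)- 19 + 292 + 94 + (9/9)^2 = 306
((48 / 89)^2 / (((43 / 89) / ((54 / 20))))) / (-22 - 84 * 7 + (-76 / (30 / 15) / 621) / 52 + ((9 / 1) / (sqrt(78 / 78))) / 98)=-12304027008 / 4616626957445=-0.00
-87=-87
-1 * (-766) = 766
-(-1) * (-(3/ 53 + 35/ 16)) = -1903/ 848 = -2.24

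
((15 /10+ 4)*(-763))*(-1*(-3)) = -25179 /2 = -12589.50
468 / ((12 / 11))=429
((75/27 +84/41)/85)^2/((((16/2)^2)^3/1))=3171961/257887626854400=0.00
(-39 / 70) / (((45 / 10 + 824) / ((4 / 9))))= -52 / 173985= -0.00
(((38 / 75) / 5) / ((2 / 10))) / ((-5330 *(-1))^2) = 0.00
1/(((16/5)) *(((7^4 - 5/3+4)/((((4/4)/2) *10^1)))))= 15/23072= 0.00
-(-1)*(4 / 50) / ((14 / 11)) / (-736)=-11 / 128800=-0.00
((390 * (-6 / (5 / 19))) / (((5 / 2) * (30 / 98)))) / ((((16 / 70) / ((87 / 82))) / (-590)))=1304618679 / 41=31819967.78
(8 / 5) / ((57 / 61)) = 488 / 285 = 1.71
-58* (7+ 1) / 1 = -464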